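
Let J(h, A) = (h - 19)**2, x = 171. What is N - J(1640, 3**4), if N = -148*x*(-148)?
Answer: 1117943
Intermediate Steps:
J(h, A) = (-19 + h)**2
N = 3745584 (N = -148*171*(-148) = -25308*(-148) = 3745584)
N - J(1640, 3**4) = 3745584 - (-19 + 1640)**2 = 3745584 - 1*1621**2 = 3745584 - 1*2627641 = 3745584 - 2627641 = 1117943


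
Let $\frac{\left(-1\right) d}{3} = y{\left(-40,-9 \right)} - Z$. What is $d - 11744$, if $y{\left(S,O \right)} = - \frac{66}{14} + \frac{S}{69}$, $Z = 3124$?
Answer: $- \frac{379335}{161} \approx -2356.1$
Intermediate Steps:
$y{\left(S,O \right)} = - \frac{33}{7} + \frac{S}{69}$ ($y{\left(S,O \right)} = \left(-66\right) \frac{1}{14} + S \frac{1}{69} = - \frac{33}{7} + \frac{S}{69}$)
$d = \frac{1511449}{161}$ ($d = - 3 \left(\left(- \frac{33}{7} + \frac{1}{69} \left(-40\right)\right) - 3124\right) = - 3 \left(\left(- \frac{33}{7} - \frac{40}{69}\right) - 3124\right) = - 3 \left(- \frac{2557}{483} - 3124\right) = \left(-3\right) \left(- \frac{1511449}{483}\right) = \frac{1511449}{161} \approx 9387.9$)
$d - 11744 = \frac{1511449}{161} - 11744 = - \frac{379335}{161}$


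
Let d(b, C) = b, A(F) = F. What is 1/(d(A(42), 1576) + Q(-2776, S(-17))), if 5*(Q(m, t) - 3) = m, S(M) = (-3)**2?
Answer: -5/2551 ≈ -0.0019600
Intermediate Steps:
S(M) = 9
Q(m, t) = 3 + m/5
1/(d(A(42), 1576) + Q(-2776, S(-17))) = 1/(42 + (3 + (1/5)*(-2776))) = 1/(42 + (3 - 2776/5)) = 1/(42 - 2761/5) = 1/(-2551/5) = -5/2551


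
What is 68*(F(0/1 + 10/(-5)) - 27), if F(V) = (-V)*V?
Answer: -2108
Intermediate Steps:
F(V) = -V²
68*(F(0/1 + 10/(-5)) - 27) = 68*(-(0/1 + 10/(-5))² - 27) = 68*(-(0*1 + 10*(-⅕))² - 27) = 68*(-(0 - 2)² - 27) = 68*(-1*(-2)² - 27) = 68*(-1*4 - 27) = 68*(-4 - 27) = 68*(-31) = -2108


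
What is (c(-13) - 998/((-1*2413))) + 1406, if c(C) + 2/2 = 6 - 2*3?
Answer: 3391263/2413 ≈ 1405.4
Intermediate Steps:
c(C) = -1 (c(C) = -1 + (6 - 2*3) = -1 + (6 - 6) = -1 + 0 = -1)
(c(-13) - 998/((-1*2413))) + 1406 = (-1 - 998/((-1*2413))) + 1406 = (-1 - 998/(-2413)) + 1406 = (-1 - 998*(-1/2413)) + 1406 = (-1 + 998/2413) + 1406 = -1415/2413 + 1406 = 3391263/2413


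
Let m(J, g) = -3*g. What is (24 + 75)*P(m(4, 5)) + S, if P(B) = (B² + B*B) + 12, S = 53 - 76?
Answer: 45715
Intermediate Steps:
S = -23
P(B) = 12 + 2*B² (P(B) = (B² + B²) + 12 = 2*B² + 12 = 12 + 2*B²)
(24 + 75)*P(m(4, 5)) + S = (24 + 75)*(12 + 2*(-3*5)²) - 23 = 99*(12 + 2*(-15)²) - 23 = 99*(12 + 2*225) - 23 = 99*(12 + 450) - 23 = 99*462 - 23 = 45738 - 23 = 45715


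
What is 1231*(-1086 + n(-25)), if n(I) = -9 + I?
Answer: -1378720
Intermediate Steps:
1231*(-1086 + n(-25)) = 1231*(-1086 + (-9 - 25)) = 1231*(-1086 - 34) = 1231*(-1120) = -1378720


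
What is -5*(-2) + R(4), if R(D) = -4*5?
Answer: -10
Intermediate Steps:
R(D) = -20
-5*(-2) + R(4) = -5*(-2) - 20 = 10 - 20 = -10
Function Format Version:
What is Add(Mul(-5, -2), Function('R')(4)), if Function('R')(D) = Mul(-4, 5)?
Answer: -10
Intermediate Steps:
Function('R')(D) = -20
Add(Mul(-5, -2), Function('R')(4)) = Add(Mul(-5, -2), -20) = Add(10, -20) = -10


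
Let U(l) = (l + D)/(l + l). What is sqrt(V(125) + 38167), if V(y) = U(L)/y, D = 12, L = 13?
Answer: sqrt(645022430)/130 ≈ 195.36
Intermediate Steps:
U(l) = (12 + l)/(2*l) (U(l) = (l + 12)/(l + l) = (12 + l)/((2*l)) = (12 + l)*(1/(2*l)) = (12 + l)/(2*l))
V(y) = 25/(26*y) (V(y) = ((1/2)*(12 + 13)/13)/y = ((1/2)*(1/13)*25)/y = 25/(26*y))
sqrt(V(125) + 38167) = sqrt((25/26)/125 + 38167) = sqrt((25/26)*(1/125) + 38167) = sqrt(1/130 + 38167) = sqrt(4961711/130) = sqrt(645022430)/130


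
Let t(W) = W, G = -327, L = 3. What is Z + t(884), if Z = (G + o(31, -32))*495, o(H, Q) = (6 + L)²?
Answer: -120886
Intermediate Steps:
o(H, Q) = 81 (o(H, Q) = (6 + 3)² = 9² = 81)
Z = -121770 (Z = (-327 + 81)*495 = -246*495 = -121770)
Z + t(884) = -121770 + 884 = -120886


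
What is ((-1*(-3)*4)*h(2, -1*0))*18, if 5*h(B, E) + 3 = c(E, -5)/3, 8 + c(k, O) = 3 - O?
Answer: -648/5 ≈ -129.60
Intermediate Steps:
c(k, O) = -5 - O (c(k, O) = -8 + (3 - O) = -5 - O)
h(B, E) = -⅗ (h(B, E) = -⅗ + ((-5 - 1*(-5))/3)/5 = -⅗ + ((-5 + 5)*(⅓))/5 = -⅗ + (0*(⅓))/5 = -⅗ + (⅕)*0 = -⅗ + 0 = -⅗)
((-1*(-3)*4)*h(2, -1*0))*18 = ((-1*(-3)*4)*(-⅗))*18 = ((3*4)*(-⅗))*18 = (12*(-⅗))*18 = -36/5*18 = -648/5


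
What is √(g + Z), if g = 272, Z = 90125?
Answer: √90397 ≈ 300.66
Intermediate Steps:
√(g + Z) = √(272 + 90125) = √90397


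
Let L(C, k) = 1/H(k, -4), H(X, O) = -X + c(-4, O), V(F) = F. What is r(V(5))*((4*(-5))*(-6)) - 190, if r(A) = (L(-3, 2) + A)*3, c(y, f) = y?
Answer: 1550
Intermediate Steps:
H(X, O) = -4 - X (H(X, O) = -X - 4 = -4 - X)
L(C, k) = 1/(-4 - k)
r(A) = -½ + 3*A (r(A) = (-1/(4 + 2) + A)*3 = (-1/6 + A)*3 = (-1*⅙ + A)*3 = (-⅙ + A)*3 = -½ + 3*A)
r(V(5))*((4*(-5))*(-6)) - 190 = (-½ + 3*5)*((4*(-5))*(-6)) - 190 = (-½ + 15)*(-20*(-6)) - 190 = (29/2)*120 - 190 = 1740 - 190 = 1550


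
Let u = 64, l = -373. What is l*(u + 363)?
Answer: -159271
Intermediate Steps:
l*(u + 363) = -373*(64 + 363) = -373*427 = -159271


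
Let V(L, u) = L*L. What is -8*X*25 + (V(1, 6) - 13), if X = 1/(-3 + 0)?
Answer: 164/3 ≈ 54.667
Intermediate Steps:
X = -⅓ (X = 1/(-3) = -⅓ ≈ -0.33333)
V(L, u) = L²
-8*X*25 + (V(1, 6) - 13) = -8*(-⅓)*25 + (1² - 13) = (8/3)*25 + (1 - 13) = 200/3 - 12 = 164/3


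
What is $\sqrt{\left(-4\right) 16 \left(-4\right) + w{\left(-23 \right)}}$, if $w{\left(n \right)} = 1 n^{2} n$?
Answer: $i \sqrt{11911} \approx 109.14 i$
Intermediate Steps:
$w{\left(n \right)} = n^{3}$ ($w{\left(n \right)} = n^{2} n = n^{3}$)
$\sqrt{\left(-4\right) 16 \left(-4\right) + w{\left(-23 \right)}} = \sqrt{\left(-4\right) 16 \left(-4\right) + \left(-23\right)^{3}} = \sqrt{\left(-64\right) \left(-4\right) - 12167} = \sqrt{256 - 12167} = \sqrt{-11911} = i \sqrt{11911}$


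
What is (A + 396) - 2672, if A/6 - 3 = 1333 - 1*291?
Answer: 3994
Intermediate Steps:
A = 6270 (A = 18 + 6*(1333 - 1*291) = 18 + 6*(1333 - 291) = 18 + 6*1042 = 18 + 6252 = 6270)
(A + 396) - 2672 = (6270 + 396) - 2672 = 6666 - 2672 = 3994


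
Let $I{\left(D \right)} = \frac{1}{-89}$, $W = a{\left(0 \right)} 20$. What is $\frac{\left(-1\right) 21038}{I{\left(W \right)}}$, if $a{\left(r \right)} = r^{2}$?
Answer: $1872382$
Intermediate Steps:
$W = 0$ ($W = 0^{2} \cdot 20 = 0 \cdot 20 = 0$)
$I{\left(D \right)} = - \frac{1}{89}$
$\frac{\left(-1\right) 21038}{I{\left(W \right)}} = \frac{\left(-1\right) 21038}{- \frac{1}{89}} = \left(-21038\right) \left(-89\right) = 1872382$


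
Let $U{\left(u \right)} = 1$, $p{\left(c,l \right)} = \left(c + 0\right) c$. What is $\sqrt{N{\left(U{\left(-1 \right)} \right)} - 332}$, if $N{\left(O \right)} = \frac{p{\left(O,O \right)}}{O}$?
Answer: $i \sqrt{331} \approx 18.193 i$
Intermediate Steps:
$p{\left(c,l \right)} = c^{2}$ ($p{\left(c,l \right)} = c c = c^{2}$)
$N{\left(O \right)} = O$ ($N{\left(O \right)} = \frac{O^{2}}{O} = O$)
$\sqrt{N{\left(U{\left(-1 \right)} \right)} - 332} = \sqrt{1 - 332} = \sqrt{-331} = i \sqrt{331}$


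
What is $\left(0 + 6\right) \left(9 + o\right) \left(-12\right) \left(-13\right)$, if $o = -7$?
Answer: $1872$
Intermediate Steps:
$\left(0 + 6\right) \left(9 + o\right) \left(-12\right) \left(-13\right) = \left(0 + 6\right) \left(9 - 7\right) \left(-12\right) \left(-13\right) = 6 \cdot 2 \left(-12\right) \left(-13\right) = 12 \left(-12\right) \left(-13\right) = \left(-144\right) \left(-13\right) = 1872$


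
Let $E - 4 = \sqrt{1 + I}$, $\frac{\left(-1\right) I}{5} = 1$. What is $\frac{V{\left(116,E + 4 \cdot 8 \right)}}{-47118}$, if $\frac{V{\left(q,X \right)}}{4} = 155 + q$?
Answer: $- \frac{542}{23559} \approx -0.023006$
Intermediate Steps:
$I = -5$ ($I = \left(-5\right) 1 = -5$)
$E = 4 + 2 i$ ($E = 4 + \sqrt{1 - 5} = 4 + \sqrt{-4} = 4 + 2 i \approx 4.0 + 2.0 i$)
$V{\left(q,X \right)} = 620 + 4 q$ ($V{\left(q,X \right)} = 4 \left(155 + q\right) = 620 + 4 q$)
$\frac{V{\left(116,E + 4 \cdot 8 \right)}}{-47118} = \frac{620 + 4 \cdot 116}{-47118} = \left(620 + 464\right) \left(- \frac{1}{47118}\right) = 1084 \left(- \frac{1}{47118}\right) = - \frac{542}{23559}$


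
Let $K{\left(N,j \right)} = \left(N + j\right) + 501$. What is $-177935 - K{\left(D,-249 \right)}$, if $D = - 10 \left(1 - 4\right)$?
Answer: $-178217$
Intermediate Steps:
$D = 30$ ($D = \left(-10\right) \left(-3\right) = 30$)
$K{\left(N,j \right)} = 501 + N + j$
$-177935 - K{\left(D,-249 \right)} = -177935 - \left(501 + 30 - 249\right) = -177935 - 282 = -178217$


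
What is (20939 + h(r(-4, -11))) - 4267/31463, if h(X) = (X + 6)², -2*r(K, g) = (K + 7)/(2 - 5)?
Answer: 2640515207/125852 ≈ 20981.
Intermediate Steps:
r(K, g) = 7/6 + K/6 (r(K, g) = -(K + 7)/(2*(2 - 5)) = -(7 + K)/(2*(-3)) = -(7 + K)*(-1)/(2*3) = -(-7/3 - K/3)/2 = 7/6 + K/6)
h(X) = (6 + X)²
(20939 + h(r(-4, -11))) - 4267/31463 = (20939 + (6 + (7/6 + (⅙)*(-4)))²) - 4267/31463 = (20939 + (6 + (7/6 - ⅔))²) - 4267*1/31463 = (20939 + (6 + ½)²) - 4267/31463 = (20939 + (13/2)²) - 4267/31463 = (20939 + 169/4) - 4267/31463 = 83925/4 - 4267/31463 = 2640515207/125852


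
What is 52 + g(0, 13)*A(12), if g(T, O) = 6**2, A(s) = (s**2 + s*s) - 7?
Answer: 10168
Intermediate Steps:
A(s) = -7 + 2*s**2 (A(s) = (s**2 + s**2) - 7 = 2*s**2 - 7 = -7 + 2*s**2)
g(T, O) = 36
52 + g(0, 13)*A(12) = 52 + 36*(-7 + 2*12**2) = 52 + 36*(-7 + 2*144) = 52 + 36*(-7 + 288) = 52 + 36*281 = 52 + 10116 = 10168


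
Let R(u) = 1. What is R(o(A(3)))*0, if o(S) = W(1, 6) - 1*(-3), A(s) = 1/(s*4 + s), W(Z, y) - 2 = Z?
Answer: 0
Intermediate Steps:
W(Z, y) = 2 + Z
A(s) = 1/(5*s) (A(s) = 1/(4*s + s) = 1/(5*s))
o(S) = 6 (o(S) = (2 + 1) - 1*(-3) = 3 + 3 = 6)
R(o(A(3)))*0 = 1*0 = 0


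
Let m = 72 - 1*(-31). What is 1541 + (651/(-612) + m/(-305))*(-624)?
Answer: 12524329/5185 ≈ 2415.5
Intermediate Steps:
m = 103 (m = 72 + 31 = 103)
1541 + (651/(-612) + m/(-305))*(-624) = 1541 + (651/(-612) + 103/(-305))*(-624) = 1541 + (651*(-1/612) + 103*(-1/305))*(-624) = 1541 + (-217/204 - 103/305)*(-624) = 1541 - 87197/62220*(-624) = 1541 + 4534244/5185 = 12524329/5185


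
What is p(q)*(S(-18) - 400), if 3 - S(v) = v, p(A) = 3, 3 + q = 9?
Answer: -1137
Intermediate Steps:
q = 6 (q = -3 + 9 = 6)
S(v) = 3 - v
p(q)*(S(-18) - 400) = 3*((3 - 1*(-18)) - 400) = 3*((3 + 18) - 400) = 3*(21 - 400) = 3*(-379) = -1137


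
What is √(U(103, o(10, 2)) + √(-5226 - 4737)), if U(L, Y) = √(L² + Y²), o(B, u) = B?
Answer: √(√10709 + 9*I*√123) ≈ 11.119 + 4.4885*I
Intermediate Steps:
√(U(103, o(10, 2)) + √(-5226 - 4737)) = √(√(103² + 10²) + √(-5226 - 4737)) = √(√(10609 + 100) + √(-9963)) = √(√10709 + 9*I*√123)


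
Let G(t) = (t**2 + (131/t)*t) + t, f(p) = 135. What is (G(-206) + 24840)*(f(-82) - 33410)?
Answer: -2236113275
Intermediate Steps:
G(t) = 131 + t + t**2 (G(t) = (t**2 + 131) + t = (131 + t**2) + t = 131 + t + t**2)
(G(-206) + 24840)*(f(-82) - 33410) = ((131 - 206 + (-206)**2) + 24840)*(135 - 33410) = ((131 - 206 + 42436) + 24840)*(-33275) = (42361 + 24840)*(-33275) = 67201*(-33275) = -2236113275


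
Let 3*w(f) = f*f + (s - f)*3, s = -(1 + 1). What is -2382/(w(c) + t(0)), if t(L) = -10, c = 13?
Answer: -3573/47 ≈ -76.021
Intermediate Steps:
s = -2 (s = -1*2 = -2)
w(f) = -2 - f + f²/3 (w(f) = (f*f + (-2 - f)*3)/3 = (f² + (-6 - 3*f))/3 = (-6 + f² - 3*f)/3 = -2 - f + f²/3)
-2382/(w(c) + t(0)) = -2382/((-2 - 1*13 + (⅓)*13²) - 10) = -2382/((-2 - 13 + (⅓)*169) - 10) = -2382/((-2 - 13 + 169/3) - 10) = -2382/(124/3 - 10) = -2382/94/3 = -2382*3/94 = -3573/47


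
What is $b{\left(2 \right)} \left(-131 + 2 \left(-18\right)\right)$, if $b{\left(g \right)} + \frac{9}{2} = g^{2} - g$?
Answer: $\frac{835}{2} \approx 417.5$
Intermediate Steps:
$b{\left(g \right)} = - \frac{9}{2} + g^{2} - g$ ($b{\left(g \right)} = - \frac{9}{2} + \left(g^{2} - g\right) = - \frac{9}{2} + g^{2} - g$)
$b{\left(2 \right)} \left(-131 + 2 \left(-18\right)\right) = \left(- \frac{9}{2} + 2^{2} - 2\right) \left(-131 + 2 \left(-18\right)\right) = \left(- \frac{9}{2} + 4 - 2\right) \left(-131 - 36\right) = \left(- \frac{5}{2}\right) \left(-167\right) = \frac{835}{2}$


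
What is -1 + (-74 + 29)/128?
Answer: -173/128 ≈ -1.3516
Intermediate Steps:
-1 + (-74 + 29)/128 = -1 + (1/128)*(-45) = -1 - 45/128 = -173/128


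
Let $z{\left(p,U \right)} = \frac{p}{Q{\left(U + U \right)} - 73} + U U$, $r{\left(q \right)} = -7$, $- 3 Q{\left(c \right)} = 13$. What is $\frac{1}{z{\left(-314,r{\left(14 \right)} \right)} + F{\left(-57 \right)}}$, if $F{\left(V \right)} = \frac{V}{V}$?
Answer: $\frac{116}{6271} \approx 0.018498$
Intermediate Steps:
$Q{\left(c \right)} = - \frac{13}{3}$ ($Q{\left(c \right)} = \left(- \frac{1}{3}\right) 13 = - \frac{13}{3}$)
$F{\left(V \right)} = 1$
$z{\left(p,U \right)} = U^{2} - \frac{3 p}{232}$ ($z{\left(p,U \right)} = \frac{p}{- \frac{13}{3} - 73} + U U = \frac{p}{- \frac{232}{3}} + U^{2} = - \frac{3 p}{232} + U^{2} = U^{2} - \frac{3 p}{232}$)
$\frac{1}{z{\left(-314,r{\left(14 \right)} \right)} + F{\left(-57 \right)}} = \frac{1}{\left(\left(-7\right)^{2} - - \frac{471}{116}\right) + 1} = \frac{1}{\left(49 + \frac{471}{116}\right) + 1} = \frac{1}{\frac{6155}{116} + 1} = \frac{1}{\frac{6271}{116}} = \frac{116}{6271}$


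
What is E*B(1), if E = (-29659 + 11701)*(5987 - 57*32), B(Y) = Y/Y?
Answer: -74759154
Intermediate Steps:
B(Y) = 1
E = -74759154 (E = -17958*(5987 - 1824) = -17958*4163 = -74759154)
E*B(1) = -74759154*1 = -74759154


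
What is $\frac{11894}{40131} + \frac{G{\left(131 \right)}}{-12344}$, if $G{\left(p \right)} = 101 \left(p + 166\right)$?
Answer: $- \frac{1056990071}{495377064} \approx -2.1337$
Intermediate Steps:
$G{\left(p \right)} = 16766 + 101 p$ ($G{\left(p \right)} = 101 \left(166 + p\right) = 16766 + 101 p$)
$\frac{11894}{40131} + \frac{G{\left(131 \right)}}{-12344} = \frac{11894}{40131} + \frac{16766 + 101 \cdot 131}{-12344} = 11894 \cdot \frac{1}{40131} + \left(16766 + 13231\right) \left(- \frac{1}{12344}\right) = \frac{11894}{40131} + 29997 \left(- \frac{1}{12344}\right) = \frac{11894}{40131} - \frac{29997}{12344} = - \frac{1056990071}{495377064}$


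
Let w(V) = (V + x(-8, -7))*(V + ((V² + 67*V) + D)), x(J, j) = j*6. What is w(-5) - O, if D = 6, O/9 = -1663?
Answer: 29490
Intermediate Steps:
O = -14967 (O = 9*(-1663) = -14967)
x(J, j) = 6*j
w(V) = (-42 + V)*(6 + V² + 68*V) (w(V) = (V + 6*(-7))*(V + ((V² + 67*V) + 6)) = (V - 42)*(V + (6 + V² + 67*V)) = (-42 + V)*(6 + V² + 68*V))
w(-5) - O = (-252 + (-5)³ - 2850*(-5) + 26*(-5)²) - 1*(-14967) = (-252 - 125 + 14250 + 26*25) + 14967 = (-252 - 125 + 14250 + 650) + 14967 = 14523 + 14967 = 29490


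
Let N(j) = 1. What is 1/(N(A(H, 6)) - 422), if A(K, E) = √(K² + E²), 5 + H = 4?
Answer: -1/421 ≈ -0.0023753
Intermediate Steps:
H = -1 (H = -5 + 4 = -1)
A(K, E) = √(E² + K²)
1/(N(A(H, 6)) - 422) = 1/(1 - 422) = 1/(-421) = -1/421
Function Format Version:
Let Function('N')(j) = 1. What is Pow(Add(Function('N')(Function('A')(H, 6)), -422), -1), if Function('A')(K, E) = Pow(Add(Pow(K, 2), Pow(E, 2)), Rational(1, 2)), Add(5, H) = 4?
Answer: Rational(-1, 421) ≈ -0.0023753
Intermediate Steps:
H = -1 (H = Add(-5, 4) = -1)
Function('A')(K, E) = Pow(Add(Pow(E, 2), Pow(K, 2)), Rational(1, 2))
Pow(Add(Function('N')(Function('A')(H, 6)), -422), -1) = Pow(Add(1, -422), -1) = Pow(-421, -1) = Rational(-1, 421)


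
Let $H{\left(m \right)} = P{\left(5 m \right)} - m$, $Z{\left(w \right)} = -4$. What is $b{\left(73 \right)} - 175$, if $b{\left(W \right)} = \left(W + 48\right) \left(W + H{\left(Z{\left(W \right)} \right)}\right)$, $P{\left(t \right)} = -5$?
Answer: $8537$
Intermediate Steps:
$H{\left(m \right)} = -5 - m$
$b{\left(W \right)} = \left(-1 + W\right) \left(48 + W\right)$ ($b{\left(W \right)} = \left(W + 48\right) \left(W - 1\right) = \left(48 + W\right) \left(W + \left(-5 + 4\right)\right) = \left(48 + W\right) \left(W - 1\right) = \left(48 + W\right) \left(-1 + W\right) = \left(-1 + W\right) \left(48 + W\right)$)
$b{\left(73 \right)} - 175 = \left(-48 + 73^{2} + 47 \cdot 73\right) - 175 = \left(-48 + 5329 + 3431\right) - 175 = 8712 - 175 = 8537$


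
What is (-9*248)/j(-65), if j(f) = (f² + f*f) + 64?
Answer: -124/473 ≈ -0.26216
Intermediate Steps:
j(f) = 64 + 2*f² (j(f) = (f² + f²) + 64 = 2*f² + 64 = 64 + 2*f²)
(-9*248)/j(-65) = (-9*248)/(64 + 2*(-65)²) = -2232/(64 + 2*4225) = -2232/(64 + 8450) = -2232/8514 = -2232*1/8514 = -124/473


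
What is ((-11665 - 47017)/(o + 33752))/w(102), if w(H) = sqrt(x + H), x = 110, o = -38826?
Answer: 29341*sqrt(53)/268922 ≈ 0.79430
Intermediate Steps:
w(H) = sqrt(110 + H)
((-11665 - 47017)/(o + 33752))/w(102) = ((-11665 - 47017)/(-38826 + 33752))/(sqrt(110 + 102)) = (-58682/(-5074))/(sqrt(212)) = (-58682*(-1/5074))/((2*sqrt(53))) = 29341*(sqrt(53)/106)/2537 = 29341*sqrt(53)/268922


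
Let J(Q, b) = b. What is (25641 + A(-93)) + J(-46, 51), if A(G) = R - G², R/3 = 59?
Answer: 17220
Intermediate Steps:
R = 177 (R = 3*59 = 177)
A(G) = 177 - G²
(25641 + A(-93)) + J(-46, 51) = (25641 + (177 - 1*(-93)²)) + 51 = (25641 + (177 - 1*8649)) + 51 = (25641 + (177 - 8649)) + 51 = (25641 - 8472) + 51 = 17169 + 51 = 17220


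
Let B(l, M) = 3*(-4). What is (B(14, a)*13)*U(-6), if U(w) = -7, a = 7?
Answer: 1092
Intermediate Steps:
B(l, M) = -12
(B(14, a)*13)*U(-6) = -12*13*(-7) = -156*(-7) = 1092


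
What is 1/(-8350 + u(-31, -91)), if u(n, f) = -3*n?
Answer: -1/8257 ≈ -0.00012111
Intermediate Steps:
1/(-8350 + u(-31, -91)) = 1/(-8350 - 3*(-31)) = 1/(-8350 + 93) = 1/(-8257) = -1/8257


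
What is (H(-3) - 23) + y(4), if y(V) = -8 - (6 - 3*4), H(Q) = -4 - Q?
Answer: -26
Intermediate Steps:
y(V) = -2 (y(V) = -8 - (6 - 12) = -8 - 1*(-6) = -8 + 6 = -2)
(H(-3) - 23) + y(4) = ((-4 - 1*(-3)) - 23) - 2 = ((-4 + 3) - 23) - 2 = (-1 - 23) - 2 = -24 - 2 = -26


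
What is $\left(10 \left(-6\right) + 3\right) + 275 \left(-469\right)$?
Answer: $-129032$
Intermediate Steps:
$\left(10 \left(-6\right) + 3\right) + 275 \left(-469\right) = \left(-60 + 3\right) - 128975 = -57 - 128975 = -129032$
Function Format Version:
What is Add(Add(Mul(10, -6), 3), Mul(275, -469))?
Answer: -129032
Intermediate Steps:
Add(Add(Mul(10, -6), 3), Mul(275, -469)) = Add(Add(-60, 3), -128975) = Add(-57, -128975) = -129032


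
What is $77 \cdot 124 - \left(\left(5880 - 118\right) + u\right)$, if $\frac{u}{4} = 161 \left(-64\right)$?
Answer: $45002$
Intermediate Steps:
$u = -41216$ ($u = 4 \cdot 161 \left(-64\right) = 4 \left(-10304\right) = -41216$)
$77 \cdot 124 - \left(\left(5880 - 118\right) + u\right) = 77 \cdot 124 - \left(\left(5880 - 118\right) - 41216\right) = 9548 - \left(5762 - 41216\right) = 9548 - -35454 = 9548 + 35454 = 45002$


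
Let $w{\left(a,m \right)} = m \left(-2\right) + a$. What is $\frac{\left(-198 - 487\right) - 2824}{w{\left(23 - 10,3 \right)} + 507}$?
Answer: $- \frac{3509}{514} \approx -6.8269$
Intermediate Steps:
$w{\left(a,m \right)} = a - 2 m$ ($w{\left(a,m \right)} = - 2 m + a = a - 2 m$)
$\frac{\left(-198 - 487\right) - 2824}{w{\left(23 - 10,3 \right)} + 507} = \frac{\left(-198 - 487\right) - 2824}{\left(\left(23 - 10\right) - 6\right) + 507} = \frac{\left(-198 - 487\right) - 2824}{\left(13 - 6\right) + 507} = \frac{-685 - 2824}{7 + 507} = - \frac{3509}{514}$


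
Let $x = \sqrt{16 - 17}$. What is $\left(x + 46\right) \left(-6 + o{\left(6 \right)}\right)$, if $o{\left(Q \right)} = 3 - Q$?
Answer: $-414 - 9 i \approx -414.0 - 9.0 i$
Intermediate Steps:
$x = i$ ($x = \sqrt{-1} = i \approx 1.0 i$)
$\left(x + 46\right) \left(-6 + o{\left(6 \right)}\right) = \left(i + 46\right) \left(-6 + \left(3 - 6\right)\right) = \left(46 + i\right) \left(-6 + \left(3 - 6\right)\right) = \left(46 + i\right) \left(-6 - 3\right) = \left(46 + i\right) \left(-9\right) = -414 - 9 i$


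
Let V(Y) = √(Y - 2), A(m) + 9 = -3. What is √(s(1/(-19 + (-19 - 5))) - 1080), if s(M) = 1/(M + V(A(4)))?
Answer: √((1123 - 46440*I*√14)/(-1 + 43*I*√14)) ≈ 0.0041 - 32.863*I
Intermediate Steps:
A(m) = -12 (A(m) = -9 - 3 = -12)
V(Y) = √(-2 + Y)
s(M) = 1/(M + I*√14) (s(M) = 1/(M + √(-2 - 12)) = 1/(M + √(-14)) = 1/(M + I*√14))
√(s(1/(-19 + (-19 - 5))) - 1080) = √(1/(1/(-19 + (-19 - 5)) + I*√14) - 1080) = √(1/(1/(-19 - 24) + I*√14) - 1080) = √(1/(1/(-43) + I*√14) - 1080) = √(1/(-1/43 + I*√14) - 1080) = √(-1080 + 1/(-1/43 + I*√14))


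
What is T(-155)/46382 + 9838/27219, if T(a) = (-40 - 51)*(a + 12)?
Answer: 115786709/180353094 ≈ 0.64200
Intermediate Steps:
T(a) = -1092 - 91*a (T(a) = -91*(12 + a) = -1092 - 91*a)
T(-155)/46382 + 9838/27219 = (-1092 - 91*(-155))/46382 + 9838/27219 = (-1092 + 14105)*(1/46382) + 9838*(1/27219) = 13013*(1/46382) + 9838/27219 = 1859/6626 + 9838/27219 = 115786709/180353094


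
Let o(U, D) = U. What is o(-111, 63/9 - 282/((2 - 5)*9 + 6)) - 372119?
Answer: -372230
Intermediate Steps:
o(-111, 63/9 - 282/((2 - 5)*9 + 6)) - 372119 = -111 - 372119 = -372230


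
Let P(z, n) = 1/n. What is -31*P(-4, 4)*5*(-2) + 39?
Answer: 233/2 ≈ 116.50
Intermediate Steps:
P(z, n) = 1/n
-31*P(-4, 4)*5*(-2) + 39 = -31*5/4*(-2) + 39 = -31*(¼)*5*(-2) + 39 = -155*(-2)/4 + 39 = -31*(-5/2) + 39 = 155/2 + 39 = 233/2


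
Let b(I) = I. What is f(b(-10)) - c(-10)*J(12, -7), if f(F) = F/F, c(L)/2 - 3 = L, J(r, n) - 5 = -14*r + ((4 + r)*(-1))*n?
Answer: -713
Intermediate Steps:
J(r, n) = 5 - 14*r + n*(-4 - r) (J(r, n) = 5 + (-14*r + ((4 + r)*(-1))*n) = 5 + (-14*r + (-4 - r)*n) = 5 + (-14*r + n*(-4 - r)) = 5 - 14*r + n*(-4 - r))
c(L) = 6 + 2*L
f(F) = 1
f(b(-10)) - c(-10)*J(12, -7) = 1 - (6 + 2*(-10))*(5 - 14*12 - 4*(-7) - 1*(-7)*12) = 1 - (6 - 20)*(5 - 168 + 28 + 84) = 1 - (-14)*(-51) = 1 - 1*714 = 1 - 714 = -713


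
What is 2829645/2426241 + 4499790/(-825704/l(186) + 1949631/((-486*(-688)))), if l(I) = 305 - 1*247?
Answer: -11719298530159197135/37199115753433013 ≈ -315.04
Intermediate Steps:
l(I) = 58 (l(I) = 305 - 247 = 58)
2829645/2426241 + 4499790/(-825704/l(186) + 1949631/((-486*(-688)))) = 2829645/2426241 + 4499790/(-825704/58 + 1949631/((-486*(-688)))) = 2829645*(1/2426241) + 4499790/(-825704*1/58 + 1949631/334368) = 943215/808747 + 4499790/(-412852/29 + 1949631*(1/334368)) = 943215/808747 + 4499790/(-412852/29 + 649877/111456) = 943215/808747 + 4499790/(-45995986079/3232224) = 943215/808747 + 4499790*(-3232224/45995986079) = 943215/808747 - 14544329232960/45995986079 = -11719298530159197135/37199115753433013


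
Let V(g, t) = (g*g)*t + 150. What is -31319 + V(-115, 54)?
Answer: 682981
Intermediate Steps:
V(g, t) = 150 + t*g² (V(g, t) = g²*t + 150 = t*g² + 150 = 150 + t*g²)
-31319 + V(-115, 54) = -31319 + (150 + 54*(-115)²) = -31319 + (150 + 54*13225) = -31319 + (150 + 714150) = -31319 + 714300 = 682981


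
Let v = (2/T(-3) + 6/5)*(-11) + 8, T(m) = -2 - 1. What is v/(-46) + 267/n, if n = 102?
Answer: 30161/11730 ≈ 2.5713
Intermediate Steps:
T(m) = -3
v = 32/15 (v = (2/(-3) + 6/5)*(-11) + 8 = (2*(-1/3) + 6*(1/5))*(-11) + 8 = (-2/3 + 6/5)*(-11) + 8 = (8/15)*(-11) + 8 = -88/15 + 8 = 32/15 ≈ 2.1333)
v/(-46) + 267/n = (32/15)/(-46) + 267/102 = (32/15)*(-1/46) + 267*(1/102) = -16/345 + 89/34 = 30161/11730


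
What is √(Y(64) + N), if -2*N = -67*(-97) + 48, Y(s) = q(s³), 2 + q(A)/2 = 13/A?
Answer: I*√859176934/512 ≈ 57.249*I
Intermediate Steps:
q(A) = -4 + 26/A (q(A) = -4 + 2*(13/A) = -4 + 26/A)
Y(s) = -4 + 26/s³ (Y(s) = -4 + 26/(s³) = -4 + 26/s³)
N = -6547/2 (N = -(-67*(-97) + 48)/2 = -(6499 + 48)/2 = -½*6547 = -6547/2 ≈ -3273.5)
√(Y(64) + N) = √((-4 + 26/64³) - 6547/2) = √((-4 + 26*(1/262144)) - 6547/2) = √((-4 + 13/131072) - 6547/2) = √(-524275/131072 - 6547/2) = √(-429588467/131072) = I*√859176934/512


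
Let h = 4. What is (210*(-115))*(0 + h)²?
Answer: -386400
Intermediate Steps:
(210*(-115))*(0 + h)² = (210*(-115))*(0 + 4)² = -24150*4² = -24150*16 = -386400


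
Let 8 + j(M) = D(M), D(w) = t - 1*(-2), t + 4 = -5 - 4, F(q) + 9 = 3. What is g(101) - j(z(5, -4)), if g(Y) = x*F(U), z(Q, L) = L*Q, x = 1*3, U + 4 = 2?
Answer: 1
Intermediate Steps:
U = -2 (U = -4 + 2 = -2)
F(q) = -6 (F(q) = -9 + 3 = -6)
x = 3
g(Y) = -18 (g(Y) = 3*(-6) = -18)
t = -13 (t = -4 + (-5 - 4) = -4 - 9 = -13)
D(w) = -11 (D(w) = -13 - 1*(-2) = -13 + 2 = -11)
j(M) = -19 (j(M) = -8 - 11 = -19)
g(101) - j(z(5, -4)) = -18 - 1*(-19) = -18 + 19 = 1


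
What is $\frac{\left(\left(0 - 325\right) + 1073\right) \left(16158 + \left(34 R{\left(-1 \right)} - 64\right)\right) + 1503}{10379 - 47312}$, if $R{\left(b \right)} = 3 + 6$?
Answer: $- \frac{12268703}{36933} \approx -332.19$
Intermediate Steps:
$R{\left(b \right)} = 9$
$\frac{\left(\left(0 - 325\right) + 1073\right) \left(16158 + \left(34 R{\left(-1 \right)} - 64\right)\right) + 1503}{10379 - 47312} = \frac{\left(\left(0 - 325\right) + 1073\right) \left(16158 + \left(34 \cdot 9 - 64\right)\right) + 1503}{10379 - 47312} = \frac{\left(\left(0 - 325\right) + 1073\right) \left(16158 + \left(306 - 64\right)\right) + 1503}{-36933} = \left(\left(-325 + 1073\right) \left(16158 + 242\right) + 1503\right) \left(- \frac{1}{36933}\right) = \left(748 \cdot 16400 + 1503\right) \left(- \frac{1}{36933}\right) = \left(12267200 + 1503\right) \left(- \frac{1}{36933}\right) = 12268703 \left(- \frac{1}{36933}\right) = - \frac{12268703}{36933}$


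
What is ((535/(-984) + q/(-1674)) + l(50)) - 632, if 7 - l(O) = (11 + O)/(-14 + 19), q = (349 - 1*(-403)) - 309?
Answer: -875781281/1372680 ≈ -638.01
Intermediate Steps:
q = 443 (q = (349 + 403) - 309 = 752 - 309 = 443)
l(O) = 24/5 - O/5 (l(O) = 7 - (11 + O)/(-14 + 19) = 7 - (11 + O)/5 = 7 - (11/5 + O/5) = 7 + (-11/5 - O/5) = 24/5 - O/5)
((535/(-984) + q/(-1674)) + l(50)) - 632 = ((535/(-984) + 443/(-1674)) + (24/5 - ⅕*50)) - 632 = ((535*(-1/984) + 443*(-1/1674)) + (24/5 - 10)) - 632 = ((-535/984 - 443/1674) - 26/5) - 632 = (-221917/274536 - 26/5) - 632 = -8247521/1372680 - 632 = -875781281/1372680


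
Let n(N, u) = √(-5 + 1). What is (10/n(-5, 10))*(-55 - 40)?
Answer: 475*I ≈ 475.0*I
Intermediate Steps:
n(N, u) = 2*I (n(N, u) = √(-4) = 2*I)
(10/n(-5, 10))*(-55 - 40) = (10/((2*I)))*(-55 - 40) = (10*(-I/2))*(-95) = -5*I*(-95) = 475*I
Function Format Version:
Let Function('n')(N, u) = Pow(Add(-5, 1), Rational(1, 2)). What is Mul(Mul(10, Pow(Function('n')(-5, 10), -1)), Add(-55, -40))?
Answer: Mul(475, I) ≈ Mul(475.00, I)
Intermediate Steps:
Function('n')(N, u) = Mul(2, I) (Function('n')(N, u) = Pow(-4, Rational(1, 2)) = Mul(2, I))
Mul(Mul(10, Pow(Function('n')(-5, 10), -1)), Add(-55, -40)) = Mul(Mul(10, Pow(Mul(2, I), -1)), Add(-55, -40)) = Mul(Mul(10, Mul(Rational(-1, 2), I)), -95) = Mul(Mul(-5, I), -95) = Mul(475, I)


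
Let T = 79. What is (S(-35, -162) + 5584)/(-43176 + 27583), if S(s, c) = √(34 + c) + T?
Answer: -5663/15593 - 8*I*√2/15593 ≈ -0.36318 - 0.00072556*I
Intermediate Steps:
S(s, c) = 79 + √(34 + c) (S(s, c) = √(34 + c) + 79 = 79 + √(34 + c))
(S(-35, -162) + 5584)/(-43176 + 27583) = ((79 + √(34 - 162)) + 5584)/(-43176 + 27583) = ((79 + √(-128)) + 5584)/(-15593) = ((79 + 8*I*√2) + 5584)*(-1/15593) = (5663 + 8*I*√2)*(-1/15593) = -5663/15593 - 8*I*√2/15593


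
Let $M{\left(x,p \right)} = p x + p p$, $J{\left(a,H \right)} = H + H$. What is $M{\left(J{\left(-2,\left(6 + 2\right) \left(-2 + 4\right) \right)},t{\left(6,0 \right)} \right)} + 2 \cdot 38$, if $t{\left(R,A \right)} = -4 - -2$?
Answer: $16$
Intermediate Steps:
$J{\left(a,H \right)} = 2 H$
$t{\left(R,A \right)} = -2$ ($t{\left(R,A \right)} = -4 + 2 = -2$)
$M{\left(x,p \right)} = p^{2} + p x$ ($M{\left(x,p \right)} = p x + p^{2} = p^{2} + p x$)
$M{\left(J{\left(-2,\left(6 + 2\right) \left(-2 + 4\right) \right)},t{\left(6,0 \right)} \right)} + 2 \cdot 38 = - 2 \left(-2 + 2 \left(6 + 2\right) \left(-2 + 4\right)\right) + 2 \cdot 38 = - 2 \left(-2 + 2 \cdot 8 \cdot 2\right) + 76 = - 2 \left(-2 + 2 \cdot 16\right) + 76 = - 2 \left(-2 + 32\right) + 76 = \left(-2\right) 30 + 76 = -60 + 76 = 16$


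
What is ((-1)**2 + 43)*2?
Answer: 88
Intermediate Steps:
((-1)**2 + 43)*2 = (1 + 43)*2 = 44*2 = 88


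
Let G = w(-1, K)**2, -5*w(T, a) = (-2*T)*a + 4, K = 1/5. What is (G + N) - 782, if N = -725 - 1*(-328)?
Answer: -736391/625 ≈ -1178.2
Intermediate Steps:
K = 1/5 ≈ 0.20000
w(T, a) = -4/5 + 2*T*a/5 (w(T, a) = -((-2*T)*a + 4)/5 = -(-2*T*a + 4)/5 = -(4 - 2*T*a)/5 = -4/5 + 2*T*a/5)
N = -397 (N = -725 + 328 = -397)
G = 484/625 (G = (-4/5 + (2/5)*(-1)*(1/5))**2 = (-4/5 - 2/25)**2 = (-22/25)**2 = 484/625 ≈ 0.77440)
(G + N) - 782 = (484/625 - 397) - 782 = -247641/625 - 782 = -736391/625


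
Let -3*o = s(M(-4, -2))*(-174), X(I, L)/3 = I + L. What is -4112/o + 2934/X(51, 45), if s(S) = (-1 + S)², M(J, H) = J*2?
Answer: 349991/37584 ≈ 9.3122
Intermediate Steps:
M(J, H) = 2*J
X(I, L) = 3*I + 3*L (X(I, L) = 3*(I + L) = 3*I + 3*L)
o = 4698 (o = -(-1 + 2*(-4))²*(-174)/3 = -(-1 - 8)²*(-174)/3 = -(-9)²*(-174)/3 = -27*(-174) = -⅓*(-14094) = 4698)
-4112/o + 2934/X(51, 45) = -4112/4698 + 2934/(3*51 + 3*45) = -4112*1/4698 + 2934/(153 + 135) = -2056/2349 + 2934/288 = -2056/2349 + 2934*(1/288) = -2056/2349 + 163/16 = 349991/37584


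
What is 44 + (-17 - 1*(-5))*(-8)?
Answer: 140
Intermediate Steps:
44 + (-17 - 1*(-5))*(-8) = 44 + (-17 + 5)*(-8) = 44 - 12*(-8) = 44 + 96 = 140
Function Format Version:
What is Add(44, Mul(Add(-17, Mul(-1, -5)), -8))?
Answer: 140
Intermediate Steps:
Add(44, Mul(Add(-17, Mul(-1, -5)), -8)) = Add(44, Mul(Add(-17, 5), -8)) = Add(44, Mul(-12, -8)) = Add(44, 96) = 140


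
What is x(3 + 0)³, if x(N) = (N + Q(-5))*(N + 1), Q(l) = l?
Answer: -512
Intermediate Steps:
x(N) = (1 + N)*(-5 + N) (x(N) = (N - 5)*(N + 1) = (-5 + N)*(1 + N) = (1 + N)*(-5 + N))
x(3 + 0)³ = (-5 + (3 + 0)² - 4*(3 + 0))³ = (-5 + 3² - 4*3)³ = (-5 + 9 - 12)³ = (-8)³ = -512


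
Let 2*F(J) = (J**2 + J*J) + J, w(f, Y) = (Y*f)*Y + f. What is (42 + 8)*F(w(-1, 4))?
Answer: 14025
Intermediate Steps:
w(f, Y) = f + f*Y**2 (w(f, Y) = f*Y**2 + f = f + f*Y**2)
F(J) = J**2 + J/2 (F(J) = ((J**2 + J*J) + J)/2 = ((J**2 + J**2) + J)/2 = (2*J**2 + J)/2 = (J + 2*J**2)/2 = J**2 + J/2)
(42 + 8)*F(w(-1, 4)) = (42 + 8)*((-(1 + 4**2))*(1/2 - (1 + 4**2))) = 50*((-(1 + 16))*(1/2 - (1 + 16))) = 50*((-1*17)*(1/2 - 1*17)) = 50*(-17*(1/2 - 17)) = 50*(-17*(-33/2)) = 50*(561/2) = 14025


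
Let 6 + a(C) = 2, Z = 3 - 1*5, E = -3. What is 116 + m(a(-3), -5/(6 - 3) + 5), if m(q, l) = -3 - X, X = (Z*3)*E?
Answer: 95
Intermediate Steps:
Z = -2 (Z = 3 - 5 = -2)
a(C) = -4 (a(C) = -6 + 2 = -4)
X = 18 (X = -2*3*(-3) = -6*(-3) = 18)
m(q, l) = -21 (m(q, l) = -3 - 1*18 = -3 - 18 = -21)
116 + m(a(-3), -5/(6 - 3) + 5) = 116 - 21 = 95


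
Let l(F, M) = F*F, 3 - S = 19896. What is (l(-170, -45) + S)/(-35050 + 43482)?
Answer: 9007/8432 ≈ 1.0682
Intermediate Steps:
S = -19893 (S = 3 - 1*19896 = 3 - 19896 = -19893)
l(F, M) = F**2
(l(-170, -45) + S)/(-35050 + 43482) = ((-170)**2 - 19893)/(-35050 + 43482) = (28900 - 19893)/8432 = 9007*(1/8432) = 9007/8432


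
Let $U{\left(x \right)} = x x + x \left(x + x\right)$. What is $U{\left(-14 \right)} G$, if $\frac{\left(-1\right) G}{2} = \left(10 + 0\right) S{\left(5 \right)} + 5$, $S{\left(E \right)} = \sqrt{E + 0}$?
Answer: $-5880 - 11760 \sqrt{5} \approx -32176.0$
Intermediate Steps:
$S{\left(E \right)} = \sqrt{E}$
$G = -10 - 20 \sqrt{5}$ ($G = - 2 \left(\left(10 + 0\right) \sqrt{5} + 5\right) = - 2 \left(10 \sqrt{5} + 5\right) = - 2 \left(5 + 10 \sqrt{5}\right) = -10 - 20 \sqrt{5} \approx -54.721$)
$U{\left(x \right)} = 3 x^{2}$ ($U{\left(x \right)} = x^{2} + x 2 x = x^{2} + 2 x^{2} = 3 x^{2}$)
$U{\left(-14 \right)} G = 3 \left(-14\right)^{2} \left(-10 - 20 \sqrt{5}\right) = 3 \cdot 196 \left(-10 - 20 \sqrt{5}\right) = 588 \left(-10 - 20 \sqrt{5}\right) = -5880 - 11760 \sqrt{5}$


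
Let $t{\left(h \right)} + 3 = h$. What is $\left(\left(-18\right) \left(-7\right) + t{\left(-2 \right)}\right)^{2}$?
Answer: $14641$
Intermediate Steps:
$t{\left(h \right)} = -3 + h$
$\left(\left(-18\right) \left(-7\right) + t{\left(-2 \right)}\right)^{2} = \left(\left(-18\right) \left(-7\right) - 5\right)^{2} = \left(126 - 5\right)^{2} = 121^{2} = 14641$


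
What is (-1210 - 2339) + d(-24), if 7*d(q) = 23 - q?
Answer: -24796/7 ≈ -3542.3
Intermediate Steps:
d(q) = 23/7 - q/7 (d(q) = (23 - q)/7 = 23/7 - q/7)
(-1210 - 2339) + d(-24) = (-1210 - 2339) + (23/7 - ⅐*(-24)) = -3549 + (23/7 + 24/7) = -3549 + 47/7 = -24796/7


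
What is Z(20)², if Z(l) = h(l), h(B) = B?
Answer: 400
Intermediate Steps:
Z(l) = l
Z(20)² = 20² = 400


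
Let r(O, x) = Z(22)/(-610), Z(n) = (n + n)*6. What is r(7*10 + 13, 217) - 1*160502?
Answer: -48953242/305 ≈ -1.6050e+5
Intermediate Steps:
Z(n) = 12*n (Z(n) = (2*n)*6 = 12*n)
r(O, x) = -132/305 (r(O, x) = (12*22)/(-610) = 264*(-1/610) = -132/305)
r(7*10 + 13, 217) - 1*160502 = -132/305 - 1*160502 = -132/305 - 160502 = -48953242/305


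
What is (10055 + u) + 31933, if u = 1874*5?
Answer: 51358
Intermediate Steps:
u = 9370
(10055 + u) + 31933 = (10055 + 9370) + 31933 = 19425 + 31933 = 51358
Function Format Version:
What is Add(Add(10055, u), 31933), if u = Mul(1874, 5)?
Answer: 51358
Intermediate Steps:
u = 9370
Add(Add(10055, u), 31933) = Add(Add(10055, 9370), 31933) = Add(19425, 31933) = 51358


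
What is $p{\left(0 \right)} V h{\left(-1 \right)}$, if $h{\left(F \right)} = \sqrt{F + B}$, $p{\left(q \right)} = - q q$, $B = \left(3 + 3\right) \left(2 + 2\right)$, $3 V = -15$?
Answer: $0$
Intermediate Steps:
$V = -5$ ($V = \frac{1}{3} \left(-15\right) = -5$)
$B = 24$ ($B = 6 \cdot 4 = 24$)
$p{\left(q \right)} = - q^{2}$
$h{\left(F \right)} = \sqrt{24 + F}$ ($h{\left(F \right)} = \sqrt{F + 24} = \sqrt{24 + F}$)
$p{\left(0 \right)} V h{\left(-1 \right)} = - 0^{2} \left(-5\right) \sqrt{24 - 1} = \left(-1\right) 0 \left(-5\right) \sqrt{23} = 0 \left(-5\right) \sqrt{23} = 0 \sqrt{23} = 0$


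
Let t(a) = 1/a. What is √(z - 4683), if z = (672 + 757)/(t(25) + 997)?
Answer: I*√24038702998/2266 ≈ 68.422*I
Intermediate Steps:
z = 35725/24926 (z = (672 + 757)/(1/25 + 997) = 1429/(1/25 + 997) = 1429/(24926/25) = 1429*(25/24926) = 35725/24926 ≈ 1.4332)
√(z - 4683) = √(35725/24926 - 4683) = √(-116692733/24926) = I*√24038702998/2266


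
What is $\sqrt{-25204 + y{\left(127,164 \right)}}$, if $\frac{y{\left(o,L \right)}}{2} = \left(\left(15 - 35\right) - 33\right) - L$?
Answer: $i \sqrt{25638} \approx 160.12 i$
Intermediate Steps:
$y{\left(o,L \right)} = -106 - 2 L$ ($y{\left(o,L \right)} = 2 \left(\left(\left(15 - 35\right) - 33\right) - L\right) = 2 \left(\left(-20 - 33\right) - L\right) = 2 \left(-53 - L\right) = -106 - 2 L$)
$\sqrt{-25204 + y{\left(127,164 \right)}} = \sqrt{-25204 - 434} = \sqrt{-25638} = i \sqrt{25638}$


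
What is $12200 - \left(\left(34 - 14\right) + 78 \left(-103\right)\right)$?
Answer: $20214$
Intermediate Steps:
$12200 - \left(\left(34 - 14\right) + 78 \left(-103\right)\right) = 12200 - \left(20 - 8034\right) = 12200 - -8014 = 12200 + 8014 = 20214$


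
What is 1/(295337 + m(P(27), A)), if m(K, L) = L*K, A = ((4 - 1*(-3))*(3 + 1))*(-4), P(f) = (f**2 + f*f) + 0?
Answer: 1/132041 ≈ 7.5734e-6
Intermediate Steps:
P(f) = 2*f**2 (P(f) = (f**2 + f**2) + 0 = 2*f**2 + 0 = 2*f**2)
A = -112 (A = ((4 + 3)*4)*(-4) = (7*4)*(-4) = 28*(-4) = -112)
m(K, L) = K*L
1/(295337 + m(P(27), A)) = 1/(295337 + (2*27**2)*(-112)) = 1/(295337 + (2*729)*(-112)) = 1/(295337 + 1458*(-112)) = 1/(295337 - 163296) = 1/132041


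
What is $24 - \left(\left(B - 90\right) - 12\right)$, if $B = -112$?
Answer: $238$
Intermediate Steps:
$24 - \left(\left(B - 90\right) - 12\right) = 24 - \left(\left(-112 - 90\right) - 12\right) = 24 - \left(-202 - 12\right) = 24 - -214 = 24 + 214 = 238$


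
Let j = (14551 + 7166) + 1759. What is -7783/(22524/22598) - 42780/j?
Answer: -516240993763/66096678 ≈ -7810.4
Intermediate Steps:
j = 23476 (j = 21717 + 1759 = 23476)
-7783/(22524/22598) - 42780/j = -7783/(22524/22598) - 42780/23476 = -7783/(22524*(1/22598)) - 42780*1/23476 = -7783/11262/11299 - 10695/5869 = -7783*11299/11262 - 10695/5869 = -87940117/11262 - 10695/5869 = -516240993763/66096678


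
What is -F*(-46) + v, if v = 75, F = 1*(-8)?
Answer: -293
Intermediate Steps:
F = -8
-F*(-46) + v = -1*(-8)*(-46) + 75 = 8*(-46) + 75 = -368 + 75 = -293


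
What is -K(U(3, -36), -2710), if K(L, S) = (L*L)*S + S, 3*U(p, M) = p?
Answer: 5420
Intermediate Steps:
U(p, M) = p/3
K(L, S) = S + S*L² (K(L, S) = L²*S + S = S*L² + S = S + S*L²)
-K(U(3, -36), -2710) = -(-2710)*(1 + ((⅓)*3)²) = -(-2710)*(1 + 1²) = -(-2710)*(1 + 1) = -(-2710)*2 = -1*(-5420) = 5420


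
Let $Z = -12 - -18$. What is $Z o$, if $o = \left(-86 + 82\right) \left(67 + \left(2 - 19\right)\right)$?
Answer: $-1200$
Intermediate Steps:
$o = -200$ ($o = - 4 \left(67 - 17\right) = \left(-4\right) 50 = -200$)
$Z = 6$ ($Z = -12 + 18 = 6$)
$Z o = 6 \left(-200\right) = -1200$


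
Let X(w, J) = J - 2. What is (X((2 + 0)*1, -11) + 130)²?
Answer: 13689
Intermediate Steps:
X(w, J) = -2 + J
(X((2 + 0)*1, -11) + 130)² = ((-2 - 11) + 130)² = (-13 + 130)² = 117² = 13689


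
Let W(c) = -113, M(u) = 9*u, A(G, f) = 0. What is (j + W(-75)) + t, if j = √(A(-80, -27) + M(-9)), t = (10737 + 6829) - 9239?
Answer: 8214 + 9*I ≈ 8214.0 + 9.0*I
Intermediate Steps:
t = 8327 (t = 17566 - 9239 = 8327)
j = 9*I (j = √(0 + 9*(-9)) = √(0 - 81) = √(-81) = 9*I ≈ 9.0*I)
(j + W(-75)) + t = (9*I - 113) + 8327 = (-113 + 9*I) + 8327 = 8214 + 9*I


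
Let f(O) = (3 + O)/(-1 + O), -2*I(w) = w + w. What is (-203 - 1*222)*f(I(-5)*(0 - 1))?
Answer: -425/3 ≈ -141.67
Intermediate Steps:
I(w) = -w (I(w) = -(w + w)/2 = -w)
f(O) = (3 + O)/(-1 + O)
(-203 - 1*222)*f(I(-5)*(0 - 1)) = (-203 - 1*222)*((3 + (-1*(-5))*(0 - 1))/(-1 + (-1*(-5))*(0 - 1))) = (-203 - 222)*((3 + 5*(-1))/(-1 + 5*(-1))) = -425*(3 - 5)/(-1 - 5) = -425*(-2)/(-6) = -(-425)*(-2)/6 = -425*1/3 = -425/3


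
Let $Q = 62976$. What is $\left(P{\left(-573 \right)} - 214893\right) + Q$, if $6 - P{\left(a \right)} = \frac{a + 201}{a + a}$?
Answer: $- \frac{29015063}{191} \approx -1.5191 \cdot 10^{5}$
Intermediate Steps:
$P{\left(a \right)} = 6 - \frac{201 + a}{2 a}$ ($P{\left(a \right)} = 6 - \frac{a + 201}{a + a} = 6 - \frac{201 + a}{2 a}$)
$\left(P{\left(-573 \right)} - 214893\right) + Q = \left(\frac{-201 + 11 \left(-573\right)}{2 \left(-573\right)} - 214893\right) + 62976 = \left(\frac{1}{2} \left(- \frac{1}{573}\right) \left(-201 - 6303\right) - 214893\right) + 62976 = \left(\frac{1}{2} \left(- \frac{1}{573}\right) \left(-6504\right) - 214893\right) + 62976 = \left(\frac{1084}{191} - 214893\right) + 62976 = - \frac{41043479}{191} + 62976 = - \frac{29015063}{191}$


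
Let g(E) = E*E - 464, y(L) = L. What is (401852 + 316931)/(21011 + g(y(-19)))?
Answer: 718783/20908 ≈ 34.378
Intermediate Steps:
g(E) = -464 + E² (g(E) = E² - 464 = -464 + E²)
(401852 + 316931)/(21011 + g(y(-19))) = (401852 + 316931)/(21011 + (-464 + (-19)²)) = 718783/(21011 + (-464 + 361)) = 718783/(21011 - 103) = 718783/20908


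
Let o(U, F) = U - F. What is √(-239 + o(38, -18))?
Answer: I*√183 ≈ 13.528*I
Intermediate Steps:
√(-239 + o(38, -18)) = √(-239 + (38 - 1*(-18))) = √(-239 + (38 + 18)) = √(-239 + 56) = √(-183) = I*√183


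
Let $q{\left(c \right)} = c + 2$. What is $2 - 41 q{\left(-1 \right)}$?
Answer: $-39$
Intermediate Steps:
$q{\left(c \right)} = 2 + c$
$2 - 41 q{\left(-1 \right)} = 2 - 41 \left(2 - 1\right) = 2 - 41 = -39$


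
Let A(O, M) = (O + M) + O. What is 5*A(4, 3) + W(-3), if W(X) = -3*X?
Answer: 64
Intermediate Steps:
A(O, M) = M + 2*O (A(O, M) = (M + O) + O = M + 2*O)
5*A(4, 3) + W(-3) = 5*(3 + 2*4) - 3*(-3) = 5*(3 + 8) + 9 = 5*11 + 9 = 55 + 9 = 64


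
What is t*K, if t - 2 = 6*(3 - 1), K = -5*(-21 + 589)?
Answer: -39760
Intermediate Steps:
K = -2840 (K = -5*568 = -2840)
t = 14 (t = 2 + 6*(3 - 1) = 2 + 6*2 = 2 + 12 = 14)
t*K = 14*(-2840) = -39760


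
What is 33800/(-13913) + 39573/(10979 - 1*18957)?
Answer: -820235549/110997914 ≈ -7.3896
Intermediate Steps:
33800/(-13913) + 39573/(10979 - 1*18957) = 33800*(-1/13913) + 39573/(10979 - 18957) = -33800/13913 + 39573/(-7978) = -33800/13913 + 39573*(-1/7978) = -33800/13913 - 39573/7978 = -820235549/110997914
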